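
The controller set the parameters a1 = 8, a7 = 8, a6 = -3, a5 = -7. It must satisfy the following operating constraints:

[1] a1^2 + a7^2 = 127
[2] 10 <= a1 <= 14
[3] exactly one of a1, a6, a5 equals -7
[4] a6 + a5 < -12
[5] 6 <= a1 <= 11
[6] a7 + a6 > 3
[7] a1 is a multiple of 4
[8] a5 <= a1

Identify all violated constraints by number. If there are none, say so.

[1] a1^2 + a7^2 = 8^2 + 8^2 = 64 + 64 = 128, not 127 — does not hold.
[2] a1 = 8 is outside [10, 14] — does not hold.
[3] a1=8, a6=-3, a5=-7; 1 of them equals -7 — holds.
[4] a6 + a5 = -3 + (-7) = -10; -10 ≥ -12, bound -12 not met — does not hold.
[5] a1 = 8 lies in [6, 11] — holds.
[6] a7 + a6 = 8 + (-3) = 5; 5 > 3 — holds.
[7] 8 / 4 = 2, so 4 divides 8 — holds.
[8] a5 = -7, a1 = 8; -7 ≤ 8 — holds.

Constraints 1, 2, and 4 do not hold.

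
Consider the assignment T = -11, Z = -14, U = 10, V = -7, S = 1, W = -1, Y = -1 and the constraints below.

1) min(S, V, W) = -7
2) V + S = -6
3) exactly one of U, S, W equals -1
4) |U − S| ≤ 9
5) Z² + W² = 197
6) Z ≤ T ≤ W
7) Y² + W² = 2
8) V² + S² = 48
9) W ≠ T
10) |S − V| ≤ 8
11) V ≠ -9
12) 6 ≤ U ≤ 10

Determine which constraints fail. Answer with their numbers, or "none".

The assignment fails constraint 8.

1) min(1, -7, -1) = -7 — holds.
2) V + S = -7 + 1 = -6 — holds.
3) U=10, S=1, W=-1; 1 of them equals -1 — holds.
4) |10 − 1| = 9; 9 ≤ 9 — holds.
5) Z² + W² = (-14)² + (-1)² = 196 + 1 = 197 — holds.
6) values -14 ≤ -11 ≤ -1 — holds.
7) Y² + W² = (-1)² + (-1)² = 1 + 1 = 2 — holds.
8) V² + S² = (-7)² + 1² = 49 + 1 = 50, not 48 — fails.
9) W = -1, T = -11; distinct — holds.
10) |1 − (-7)| = 8; 8 ≤ 8 — holds.
11) V = -7, and -7 ≠ -9 — holds.
12) U = 10 lies in [6, 10] — holds.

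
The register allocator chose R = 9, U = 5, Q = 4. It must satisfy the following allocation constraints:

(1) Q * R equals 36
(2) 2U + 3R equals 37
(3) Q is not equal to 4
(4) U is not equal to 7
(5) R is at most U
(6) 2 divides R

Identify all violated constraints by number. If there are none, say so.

(1) Q * R = 4 * 9 = 36 — OK.
(2) 2U + 3R = 2(5) + 3(9) = 37 — OK.
(3) Q = 4, but 4 is required to differ — violated.
(4) U = 5, and 5 ≠ 7 — OK.
(5) R = 9, U = 5; 9 > 5 (want ≤) — violated.
(6) 9 = 2*4 + 1, so 2 does not divide 9 — violated.

Violated: 3, 5, 6.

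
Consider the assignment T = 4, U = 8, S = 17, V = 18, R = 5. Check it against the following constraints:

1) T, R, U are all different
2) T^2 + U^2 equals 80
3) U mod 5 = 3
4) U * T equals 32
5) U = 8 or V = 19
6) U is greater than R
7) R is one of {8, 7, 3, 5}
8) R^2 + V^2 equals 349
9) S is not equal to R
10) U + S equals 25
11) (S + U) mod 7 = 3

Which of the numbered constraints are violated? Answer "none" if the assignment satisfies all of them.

1) values 4, 5, 8 are pairwise distinct — satisfied.
2) T^2 + U^2 = 4^2 + 8^2 = 16 + 64 = 80 — satisfied.
3) 8 mod 5 = 3 — satisfied.
4) U * T = 8 * 4 = 32 — satisfied.
5) U = 8 = 8 (first disjunct) — satisfied.
6) U = 8, R = 5; 8 > 5 — satisfied.
7) R = 5 is in {8, 7, 3, 5} — satisfied.
8) R^2 + V^2 = 5^2 + 18^2 = 25 + 324 = 349 — satisfied.
9) S = 17, R = 5; distinct — satisfied.
10) U + S = 8 + 17 = 25 — satisfied.
11) S + U = 25; 25 mod 7 = 4, not 3 — violated.

Violated: 11.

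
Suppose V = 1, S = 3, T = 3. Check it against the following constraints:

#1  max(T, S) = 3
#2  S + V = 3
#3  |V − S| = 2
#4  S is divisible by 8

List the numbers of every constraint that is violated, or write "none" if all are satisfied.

#1 max(3, 3) = 3 — satisfied.
#2 S + V = 3 + 1 = 4, not 3 — violated.
#3 |1 − 3| = 2 — satisfied.
#4 3 = 8×0 + 3, so 8 does not divide 3 — violated.

Violated: 2 and 4.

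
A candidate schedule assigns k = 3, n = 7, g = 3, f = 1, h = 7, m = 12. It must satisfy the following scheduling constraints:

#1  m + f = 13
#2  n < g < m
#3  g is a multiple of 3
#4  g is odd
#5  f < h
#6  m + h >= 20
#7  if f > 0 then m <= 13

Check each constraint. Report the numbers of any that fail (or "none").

#1 m + f = 12 + 1 = 13  true
#2 values 7, 3, 12; n = 7 is not < g = 3  false
#3 3 / 3 = 1, so 3 divides 3  true
#4 g = 3 is odd  true
#5 f = 1, h = 7; 1 < 7  true
#6 m + h = 12 + 7 = 19; 19 < 20, bound 20 not met  false
#7 f = 1 > 0, so we need m ≤ 13; m = 12 ≤ 13  true

The assignment fails constraints 2, 6.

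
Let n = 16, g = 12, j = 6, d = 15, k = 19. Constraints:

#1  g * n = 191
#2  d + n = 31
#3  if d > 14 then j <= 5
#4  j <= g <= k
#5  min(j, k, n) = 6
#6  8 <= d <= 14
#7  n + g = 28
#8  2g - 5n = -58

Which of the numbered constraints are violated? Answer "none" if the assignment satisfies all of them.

Constraints 1, 3, 6, and 8 do not hold.

#1 g * n = 12 * 16 = 192, not 191  ✗
#2 d + n = 15 + 16 = 31  ✓
#3 d = 15 > 14, so we need j ≤ 5; but j = 6 > 5  ✗
#4 values 6 <= 12 <= 19  ✓
#5 min(6, 19, 16) = 6  ✓
#6 d = 15 is outside [8, 14]  ✗
#7 n + g = 16 + 12 = 28  ✓
#8 2g - 5n = 2(12) - 5(16) = -56, not -58  ✗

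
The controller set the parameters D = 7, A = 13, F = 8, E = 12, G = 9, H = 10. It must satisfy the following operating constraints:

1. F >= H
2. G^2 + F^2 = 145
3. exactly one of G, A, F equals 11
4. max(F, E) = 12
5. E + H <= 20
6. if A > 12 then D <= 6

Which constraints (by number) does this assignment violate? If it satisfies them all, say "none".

1. F = 8, H = 10; 8 < 10 (want ≥)  fails
2. G^2 + F^2 = 9^2 + 8^2 = 81 + 64 = 145  holds
3. G=9, A=13, F=8; 0 of them equal 11, not exactly one  fails
4. max(8, 12) = 12  holds
5. E + H = 12 + 10 = 22; 22 > 20, bound 20 not met  fails
6. A = 13 > 12, so we need D ≤ 6; but D = 7 > 6  fails

Constraints 1, 3, 5, 6 do not hold.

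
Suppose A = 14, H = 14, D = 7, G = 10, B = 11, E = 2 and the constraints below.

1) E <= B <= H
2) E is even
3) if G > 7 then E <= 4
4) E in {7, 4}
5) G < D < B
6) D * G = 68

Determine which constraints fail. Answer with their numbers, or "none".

Violated: 4, 5, 6.

1) values 2 <= 11 <= 14 — OK.
2) E = 2 is even — OK.
3) G = 10 > 7, so we need E ≤ 4; E = 2 ≤ 4 — OK.
4) E = 2 is not in {7, 4} — violated.
5) values 10, 7, 11; G = 10 is not < D = 7 — violated.
6) D * G = 7 * 10 = 70, not 68 — violated.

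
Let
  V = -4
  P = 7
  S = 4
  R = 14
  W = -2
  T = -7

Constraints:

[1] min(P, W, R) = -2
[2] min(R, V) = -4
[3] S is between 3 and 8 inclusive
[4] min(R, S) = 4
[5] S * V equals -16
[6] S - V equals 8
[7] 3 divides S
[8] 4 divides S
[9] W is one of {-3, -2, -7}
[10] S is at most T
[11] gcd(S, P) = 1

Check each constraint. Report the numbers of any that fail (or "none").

[1] min(7, -2, 14) = -2  holds
[2] min(14, -4) = -4  holds
[3] S = 4 lies in [3, 8]  holds
[4] min(14, 4) = 4  holds
[5] S * V = 4 * (-4) = -16  holds
[6] S - V = 4 - (-4) = 8  holds
[7] 4 = 3*1 + 1, so 3 does not divide 4  fails
[8] 4 / 4 = 1, so 4 divides 4  holds
[9] W = -2 is in {-3, -2, -7}  holds
[10] S = 4, T = -7; 4 > -7 (want ≤)  fails
[11] gcd(4, 7) = 1  holds

The assignment fails constraints 7, 10.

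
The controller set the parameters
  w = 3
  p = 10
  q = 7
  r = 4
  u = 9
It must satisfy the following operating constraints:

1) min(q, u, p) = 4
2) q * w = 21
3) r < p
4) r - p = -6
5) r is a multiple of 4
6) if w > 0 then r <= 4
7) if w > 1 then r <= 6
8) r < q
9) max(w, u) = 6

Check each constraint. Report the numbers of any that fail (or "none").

1) min(7, 9, 10) = 7, not 4  false
2) q * w = 7 * 3 = 21  true
3) r = 4, p = 10; 4 < 10  true
4) r - p = 4 - 10 = -6  true
5) 4 / 4 = 1, so 4 divides 4  true
6) w = 3 > 0, so we need r ≤ 4; r = 4 ≤ 4  true
7) w = 3 > 1, so we need r ≤ 6; r = 4 ≤ 6  true
8) r = 4, q = 7; 4 < 7  true
9) max(3, 9) = 9, not 6  false

The assignment fails constraints 1 and 9.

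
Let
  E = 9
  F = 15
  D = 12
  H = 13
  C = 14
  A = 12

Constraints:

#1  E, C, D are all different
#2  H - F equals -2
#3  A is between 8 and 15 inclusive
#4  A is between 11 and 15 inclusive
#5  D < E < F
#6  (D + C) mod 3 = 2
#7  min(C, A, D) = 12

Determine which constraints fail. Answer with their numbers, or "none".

The assignment fails constraint 5.

#1 values 9, 14, 12 are pairwise distinct — holds.
#2 H - F = 13 - 15 = -2 — holds.
#3 A = 12 lies in [8, 15] — holds.
#4 A = 12 lies in [11, 15] — holds.
#5 values 12, 9, 15; D = 12 is not < E = 9 — fails.
#6 D + C = 26; 26 mod 3 = 2 — holds.
#7 min(14, 12, 12) = 12 — holds.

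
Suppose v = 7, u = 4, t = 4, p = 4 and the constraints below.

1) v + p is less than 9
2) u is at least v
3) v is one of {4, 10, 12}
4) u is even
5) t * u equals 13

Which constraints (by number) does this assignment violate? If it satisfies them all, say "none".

Constraints 1, 2, 3, 5 do not hold.

1) v + p = 7 + 4 = 11; 11 ≥ 9, bound 9 not met — violated.
2) u = 4, v = 7; 4 < 7 (want ≥) — violated.
3) v = 7 is not in {4, 10, 12} — violated.
4) u = 4 is even — OK.
5) t * u = 4 * 4 = 16, not 13 — violated.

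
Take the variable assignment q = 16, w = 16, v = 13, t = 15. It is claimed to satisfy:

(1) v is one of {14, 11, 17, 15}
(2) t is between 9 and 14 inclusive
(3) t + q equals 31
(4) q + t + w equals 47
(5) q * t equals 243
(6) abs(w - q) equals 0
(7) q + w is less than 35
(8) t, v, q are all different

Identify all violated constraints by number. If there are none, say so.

(1) v = 13 is not in {14, 11, 17, 15} — fails.
(2) t = 15 is outside [9, 14] — fails.
(3) t + q = 15 + 16 = 31 — holds.
(4) q + t + w = 16 + 15 + 16 = 47 — holds.
(5) q * t = 16 * 15 = 240, not 243 — fails.
(6) abs(16 - 16) = 0 — holds.
(7) q + w = 16 + 16 = 32; 32 < 35 — holds.
(8) values 15, 13, 16 are pairwise distinct — holds.

Violated: 1, 2, and 5.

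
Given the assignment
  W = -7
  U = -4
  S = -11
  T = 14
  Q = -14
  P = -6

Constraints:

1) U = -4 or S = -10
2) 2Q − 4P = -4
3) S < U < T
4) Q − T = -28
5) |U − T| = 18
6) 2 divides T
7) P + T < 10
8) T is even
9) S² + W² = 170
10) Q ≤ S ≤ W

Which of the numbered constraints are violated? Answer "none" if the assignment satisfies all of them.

1) U = -4 = -4 (first disjunct) — holds.
2) 2Q − 4P = 2(-14) − 4(-6) = -4 — holds.
3) values -11 < -4 < 14 — holds.
4) Q − T = -14 − 14 = -28 — holds.
5) |-4 − 14| = 18 — holds.
6) 14 / 2 = 7, so 2 divides 14 — holds.
7) P + T = -6 + 14 = 8; 8 < 10 — holds.
8) T = 14 is even — holds.
9) S² + W² = (-11)² + (-7)² = 121 + 49 = 170 — holds.
10) values -14 ≤ -11 ≤ -7 — holds.

All constraints are satisfied.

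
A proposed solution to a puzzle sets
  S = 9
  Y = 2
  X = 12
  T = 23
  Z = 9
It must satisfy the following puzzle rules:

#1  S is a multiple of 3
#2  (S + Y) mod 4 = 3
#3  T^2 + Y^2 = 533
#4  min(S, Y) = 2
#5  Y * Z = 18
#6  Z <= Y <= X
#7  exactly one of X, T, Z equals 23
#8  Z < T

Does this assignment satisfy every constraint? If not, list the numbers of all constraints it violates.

#1 9 / 3 = 3, so 3 divides 9 — holds.
#2 S + Y = 11; 11 mod 4 = 3 — holds.
#3 T^2 + Y^2 = 23^2 + 2^2 = 529 + 4 = 533 — holds.
#4 min(9, 2) = 2 — holds.
#5 Y * Z = 2 * 9 = 18 — holds.
#6 values 9, 2, 12; Z = 9 is not <= Y = 2 — does not hold.
#7 X=12, T=23, Z=9; 1 of them equals 23 — holds.
#8 Z = 9, T = 23; 9 < 23 — holds.

Constraint 6 is violated.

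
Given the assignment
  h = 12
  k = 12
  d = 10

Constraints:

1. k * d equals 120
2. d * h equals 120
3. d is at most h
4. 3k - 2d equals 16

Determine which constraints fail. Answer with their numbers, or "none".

1. k * d = 12 * 10 = 120  ✔
2. d * h = 10 * 12 = 120  ✔
3. d = 10, h = 12; 10 ≤ 12  ✔
4. 3k - 2d = 3(12) - 2(10) = 16  ✔

None — every constraint holds.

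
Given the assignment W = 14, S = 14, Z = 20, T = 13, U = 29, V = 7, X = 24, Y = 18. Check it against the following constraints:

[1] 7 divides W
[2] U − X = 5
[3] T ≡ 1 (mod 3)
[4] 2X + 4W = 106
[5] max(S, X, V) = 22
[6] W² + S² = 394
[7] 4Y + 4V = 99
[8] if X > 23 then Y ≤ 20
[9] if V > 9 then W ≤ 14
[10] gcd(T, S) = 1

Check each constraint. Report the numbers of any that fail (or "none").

Constraints 4, 5, 6, and 7 are violated.

[1] 14 / 7 = 2, so 7 divides 14  ✔
[2] U − X = 29 − 24 = 5  ✔
[3] 13 mod 3 = 1  ✔
[4] 2X + 4W = 2(24) + 4(14) = 104, not 106  ✘
[5] max(14, 24, 7) = 24, not 22  ✘
[6] W² + S² = 14² + 14² = 196 + 196 = 392, not 394  ✘
[7] 4Y + 4V = 4(18) + 4(7) = 100, not 99  ✘
[8] X = 24 > 23, so we need Y ≤ 20; Y = 18 ≤ 20  ✔
[9] V = 7, not > 9; antecedent false, conditional vacuously true  ✔
[10] gcd(13, 14) = 1  ✔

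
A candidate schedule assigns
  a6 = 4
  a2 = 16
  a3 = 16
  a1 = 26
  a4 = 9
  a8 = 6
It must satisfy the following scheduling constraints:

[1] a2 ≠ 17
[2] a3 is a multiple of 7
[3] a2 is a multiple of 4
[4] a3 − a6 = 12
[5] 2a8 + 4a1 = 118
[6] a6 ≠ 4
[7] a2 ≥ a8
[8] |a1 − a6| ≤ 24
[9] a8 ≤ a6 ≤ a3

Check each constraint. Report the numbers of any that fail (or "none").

Constraints 2, 5, 6, 9 are violated.

[1] a2 = 16, and 16 ≠ 17 — OK.
[2] 16 = 7×2 + 2, so 7 does not divide 16 — violated.
[3] 16 / 4 = 4, so 4 divides 16 — OK.
[4] a3 − a6 = 16 − 4 = 12 — OK.
[5] 2a8 + 4a1 = 2(6) + 4(26) = 116, not 118 — violated.
[6] a6 = 4, but 4 is required to differ — violated.
[7] a2 = 16, a8 = 6; 16 ≥ 6 — OK.
[8] |26 − 4| = 22; 22 ≤ 24 — OK.
[9] values 6, 4, 16; a8 = 6 is not ≤ a6 = 4 — violated.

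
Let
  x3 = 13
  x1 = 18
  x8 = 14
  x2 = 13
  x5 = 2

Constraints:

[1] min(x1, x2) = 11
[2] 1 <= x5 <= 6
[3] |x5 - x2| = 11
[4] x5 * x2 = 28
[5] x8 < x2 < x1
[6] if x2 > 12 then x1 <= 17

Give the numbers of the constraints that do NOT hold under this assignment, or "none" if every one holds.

[1] min(18, 13) = 13, not 11  ✘
[2] x5 = 2 lies in [1, 6]  ✔
[3] |2 - 13| = 11  ✔
[4] x5 * x2 = 2 * 13 = 26, not 28  ✘
[5] values 14, 13, 18; x8 = 14 is not < x2 = 13  ✘
[6] x2 = 13 > 12, so we need x1 ≤ 17; but x1 = 18 > 17  ✘

The assignment fails constraints 1, 4, 5, and 6.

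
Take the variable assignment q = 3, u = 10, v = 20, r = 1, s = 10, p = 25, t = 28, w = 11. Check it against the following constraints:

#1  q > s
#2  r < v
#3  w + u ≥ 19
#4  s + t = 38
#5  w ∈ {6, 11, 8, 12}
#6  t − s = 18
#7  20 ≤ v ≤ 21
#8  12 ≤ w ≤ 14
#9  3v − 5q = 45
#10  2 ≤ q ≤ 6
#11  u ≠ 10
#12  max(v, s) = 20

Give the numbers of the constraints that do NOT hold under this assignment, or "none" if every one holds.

#1 q = 3, s = 10; 3 ≤ 10 (want >) — does not hold.
#2 r = 1, v = 20; 1 < 20 — holds.
#3 w + u = 11 + 10 = 21; 21 ≥ 19 — holds.
#4 s + t = 10 + 28 = 38 — holds.
#5 w = 11 is in {6, 11, 8, 12} — holds.
#6 t − s = 28 − 10 = 18 — holds.
#7 v = 20 lies in [20, 21] — holds.
#8 w = 11 is outside [12, 14] — does not hold.
#9 3v − 5q = 3(20) − 5(3) = 45 — holds.
#10 q = 3 lies in [2, 6] — holds.
#11 u = 10, but 10 is required to differ — does not hold.
#12 max(20, 10) = 20 — holds.

Constraints 1, 8, 11 are violated.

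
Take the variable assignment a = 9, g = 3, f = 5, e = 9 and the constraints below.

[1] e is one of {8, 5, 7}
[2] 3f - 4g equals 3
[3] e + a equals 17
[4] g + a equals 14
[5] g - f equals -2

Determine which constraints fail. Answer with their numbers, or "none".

Violated: 1, 3, and 4.

[1] e = 9 is not in {8, 5, 7} — violated.
[2] 3f - 4g = 3(5) - 4(3) = 3 — satisfied.
[3] e + a = 9 + 9 = 18, not 17 — violated.
[4] g + a = 3 + 9 = 12, not 14 — violated.
[5] g - f = 3 - 5 = -2 — satisfied.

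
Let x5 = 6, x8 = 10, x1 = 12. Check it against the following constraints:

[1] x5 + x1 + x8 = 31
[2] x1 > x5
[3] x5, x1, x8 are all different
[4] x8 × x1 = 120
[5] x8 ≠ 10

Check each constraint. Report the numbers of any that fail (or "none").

The assignment fails constraints 1, 5.

[1] x5 + x1 + x8 = 6 + 12 + 10 = 28, not 31 — does not hold.
[2] x1 = 12, x5 = 6; 12 > 6 — holds.
[3] values 6, 12, 10 are pairwise distinct — holds.
[4] x8 × x1 = 10 × 12 = 120 — holds.
[5] x8 = 10, but 10 is required to differ — does not hold.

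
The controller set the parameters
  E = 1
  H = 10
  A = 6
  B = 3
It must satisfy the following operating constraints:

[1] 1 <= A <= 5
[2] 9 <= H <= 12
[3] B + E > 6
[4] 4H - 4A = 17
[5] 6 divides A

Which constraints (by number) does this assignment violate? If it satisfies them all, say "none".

[1] A = 6 is outside [1, 5] — fails.
[2] H = 10 lies in [9, 12] — holds.
[3] B + E = 3 + 1 = 4; 4 ≤ 6, bound 6 not met — fails.
[4] 4H - 4A = 4(10) - 4(6) = 16, not 17 — fails.
[5] 6 / 6 = 1, so 6 divides 6 — holds.

The assignment fails constraints 1, 3, and 4.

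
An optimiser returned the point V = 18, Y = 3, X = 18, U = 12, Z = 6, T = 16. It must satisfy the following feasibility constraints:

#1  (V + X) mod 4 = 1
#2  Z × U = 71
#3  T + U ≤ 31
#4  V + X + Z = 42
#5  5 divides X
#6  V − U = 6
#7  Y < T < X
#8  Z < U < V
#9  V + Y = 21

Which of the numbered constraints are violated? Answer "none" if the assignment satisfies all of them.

#1 V + X = 36; 36 mod 4 = 0, not 1 — does not hold.
#2 Z × U = 6 × 12 = 72, not 71 — does not hold.
#3 T + U = 16 + 12 = 28; 28 ≤ 31 — holds.
#4 V + X + Z = 18 + 18 + 6 = 42 — holds.
#5 18 = 5×3 + 3, so 5 does not divide 18 — does not hold.
#6 V − U = 18 − 12 = 6 — holds.
#7 values 3 < 16 < 18 — holds.
#8 values 6 < 12 < 18 — holds.
#9 V + Y = 18 + 3 = 21 — holds.

The assignment fails constraints 1, 2, and 5.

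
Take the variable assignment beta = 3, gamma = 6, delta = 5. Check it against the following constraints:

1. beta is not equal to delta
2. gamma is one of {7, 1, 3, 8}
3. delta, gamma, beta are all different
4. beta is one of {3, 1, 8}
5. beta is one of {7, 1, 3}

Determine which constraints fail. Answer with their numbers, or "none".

1. beta = 3, delta = 5; distinct  ✔
2. gamma = 6 is not in {7, 1, 3, 8}  ✘
3. values 5, 6, 3 are pairwise distinct  ✔
4. beta = 3 is in {3, 1, 8}  ✔
5. beta = 3 is in {7, 1, 3}  ✔

No — constraint 2 is not satisfied.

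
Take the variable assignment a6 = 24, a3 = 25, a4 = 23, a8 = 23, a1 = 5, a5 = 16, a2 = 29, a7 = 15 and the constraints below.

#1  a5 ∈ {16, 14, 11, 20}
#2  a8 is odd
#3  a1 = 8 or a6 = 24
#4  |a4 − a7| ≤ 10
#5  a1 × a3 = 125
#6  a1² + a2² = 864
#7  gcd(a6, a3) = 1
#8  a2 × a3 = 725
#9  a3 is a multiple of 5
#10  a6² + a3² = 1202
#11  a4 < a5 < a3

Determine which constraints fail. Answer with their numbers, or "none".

The assignment fails constraints 6, 10, 11.

#1 a5 = 16 is in {16, 14, 11, 20}  ✔
#2 a8 = 23 is odd  ✔
#3 a1 = 5 ≠ 8, but a6 = 24 = 24 (second disjunct)  ✔
#4 |23 − 15| = 8; 8 ≤ 10  ✔
#5 a1 × a3 = 5 × 25 = 125  ✔
#6 a1² + a2² = 5² + 29² = 25 + 841 = 866, not 864  ✘
#7 gcd(24, 25) = 1  ✔
#8 a2 × a3 = 29 × 25 = 725  ✔
#9 25 / 5 = 5, so 5 divides 25  ✔
#10 a6² + a3² = 24² + 25² = 576 + 625 = 1201, not 1202  ✘
#11 values 23, 16, 25; a4 = 23 is not < a5 = 16  ✘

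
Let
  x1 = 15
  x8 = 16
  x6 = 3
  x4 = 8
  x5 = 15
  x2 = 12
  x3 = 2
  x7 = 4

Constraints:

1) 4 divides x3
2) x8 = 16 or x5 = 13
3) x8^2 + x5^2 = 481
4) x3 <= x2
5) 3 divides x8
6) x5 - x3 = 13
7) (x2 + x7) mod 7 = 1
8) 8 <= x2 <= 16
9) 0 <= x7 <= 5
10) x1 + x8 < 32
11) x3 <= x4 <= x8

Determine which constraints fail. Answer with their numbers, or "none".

Violated: 1, 5, 7.

1) 2 = 4*0 + 2, so 4 does not divide 2 — fails.
2) x8 = 16 = 16 (first disjunct) — holds.
3) x8^2 + x5^2 = 16^2 + 15^2 = 256 + 225 = 481 — holds.
4) x3 = 2, x2 = 12; 2 ≤ 12 — holds.
5) 16 = 3*5 + 1, so 3 does not divide 16 — fails.
6) x5 - x3 = 15 - 2 = 13 — holds.
7) x2 + x7 = 16; 16 mod 7 = 2, not 1 — fails.
8) x2 = 12 lies in [8, 16] — holds.
9) x7 = 4 lies in [0, 5] — holds.
10) x1 + x8 = 15 + 16 = 31; 31 < 32 — holds.
11) values 2 <= 8 <= 16 — holds.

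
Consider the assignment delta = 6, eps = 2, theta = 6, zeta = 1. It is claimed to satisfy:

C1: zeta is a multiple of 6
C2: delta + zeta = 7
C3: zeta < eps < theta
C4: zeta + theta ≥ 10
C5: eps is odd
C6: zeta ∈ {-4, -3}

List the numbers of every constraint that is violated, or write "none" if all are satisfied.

C1: 1 = 6×0 + 1, so 6 does not divide 1  no
C2: delta + zeta = 6 + 1 = 7  yes
C3: values 1 < 2 < 6  yes
C4: zeta + theta = 1 + 6 = 7; 7 < 10, bound 10 not met  no
C5: eps = 2 is even  no
C6: zeta = 1 is not in {-4, -3}  no

The assignment fails constraints 1, 4, 5, and 6.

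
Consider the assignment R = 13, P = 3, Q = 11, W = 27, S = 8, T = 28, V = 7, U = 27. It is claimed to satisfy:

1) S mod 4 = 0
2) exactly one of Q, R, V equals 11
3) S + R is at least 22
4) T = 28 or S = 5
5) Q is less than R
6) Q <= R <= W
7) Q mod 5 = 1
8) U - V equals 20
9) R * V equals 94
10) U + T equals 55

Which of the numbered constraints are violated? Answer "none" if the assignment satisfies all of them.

The assignment fails constraints 3, 9.

1) 8 mod 4 = 0 — holds.
2) Q=11, R=13, V=7; 1 of them equals 11 — holds.
3) S + R = 8 + 13 = 21; 21 < 22, bound 22 not met — fails.
4) T = 28 = 28 (first disjunct) — holds.
5) Q = 11, R = 13; 11 < 13 — holds.
6) values 11 <= 13 <= 27 — holds.
7) 11 mod 5 = 1 — holds.
8) U - V = 27 - 7 = 20 — holds.
9) R * V = 13 * 7 = 91, not 94 — fails.
10) U + T = 27 + 28 = 55 — holds.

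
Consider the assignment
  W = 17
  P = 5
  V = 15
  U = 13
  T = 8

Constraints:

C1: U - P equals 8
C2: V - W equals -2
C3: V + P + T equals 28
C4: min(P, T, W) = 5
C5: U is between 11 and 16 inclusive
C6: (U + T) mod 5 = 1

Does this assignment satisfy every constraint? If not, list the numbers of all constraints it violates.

All constraints are satisfied.

C1: U - P = 13 - 5 = 8  OK
C2: V - W = 15 - 17 = -2  OK
C3: V + P + T = 15 + 5 + 8 = 28  OK
C4: min(5, 8, 17) = 5  OK
C5: U = 13 lies in [11, 16]  OK
C6: U + T = 21; 21 mod 5 = 1  OK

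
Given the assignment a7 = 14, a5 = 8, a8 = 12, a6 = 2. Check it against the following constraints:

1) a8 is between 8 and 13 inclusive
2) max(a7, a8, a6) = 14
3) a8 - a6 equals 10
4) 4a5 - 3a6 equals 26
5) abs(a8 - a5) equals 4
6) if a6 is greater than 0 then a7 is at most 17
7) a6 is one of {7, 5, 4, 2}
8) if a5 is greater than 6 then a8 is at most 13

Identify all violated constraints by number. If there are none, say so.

1) a8 = 12 lies in [8, 13] — holds.
2) max(14, 12, 2) = 14 — holds.
3) a8 - a6 = 12 - 2 = 10 — holds.
4) 4a5 - 3a6 = 4(8) - 3(2) = 26 — holds.
5) abs(12 - 8) = 4 — holds.
6) a6 = 2 > 0, so we need a7 ≤ 17; a7 = 14 ≤ 17 — holds.
7) a6 = 2 is in {7, 5, 4, 2} — holds.
8) a5 = 8 > 6, so we need a8 ≤ 13; a8 = 12 ≤ 13 — holds.

The assignment satisfies every constraint.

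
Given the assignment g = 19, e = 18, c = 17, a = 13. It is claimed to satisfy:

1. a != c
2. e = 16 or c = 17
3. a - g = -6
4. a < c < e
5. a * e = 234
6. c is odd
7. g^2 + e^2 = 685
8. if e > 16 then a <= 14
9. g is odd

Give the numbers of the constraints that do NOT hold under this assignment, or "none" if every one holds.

1. a = 13, c = 17; distinct  OK
2. e = 18 ≠ 16, but c = 17 = 17 (second disjunct)  OK
3. a - g = 13 - 19 = -6  OK
4. values 13 < 17 < 18  OK
5. a * e = 13 * 18 = 234  OK
6. c = 17 is odd  OK
7. g^2 + e^2 = 19^2 + 18^2 = 361 + 324 = 685  OK
8. e = 18 > 16, so we need a ≤ 14; a = 13 ≤ 14  OK
9. g = 19 is odd  OK

Yes — all constraints hold.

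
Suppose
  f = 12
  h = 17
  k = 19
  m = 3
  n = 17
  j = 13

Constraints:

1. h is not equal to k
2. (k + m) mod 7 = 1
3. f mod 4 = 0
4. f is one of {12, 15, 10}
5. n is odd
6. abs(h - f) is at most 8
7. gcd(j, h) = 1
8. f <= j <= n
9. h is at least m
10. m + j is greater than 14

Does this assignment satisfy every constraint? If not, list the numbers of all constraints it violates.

The assignment satisfies every constraint.

1. h = 17, k = 19; distinct — OK.
2. k + m = 22; 22 mod 7 = 1 — OK.
3. 12 mod 4 = 0 — OK.
4. f = 12 is in {12, 15, 10} — OK.
5. n = 17 is odd — OK.
6. abs(17 - 12) = 5; 5 ≤ 8 — OK.
7. gcd(13, 17) = 1 — OK.
8. values 12 <= 13 <= 17 — OK.
9. h = 17, m = 3; 17 ≥ 3 — OK.
10. m + j = 3 + 13 = 16; 16 > 14 — OK.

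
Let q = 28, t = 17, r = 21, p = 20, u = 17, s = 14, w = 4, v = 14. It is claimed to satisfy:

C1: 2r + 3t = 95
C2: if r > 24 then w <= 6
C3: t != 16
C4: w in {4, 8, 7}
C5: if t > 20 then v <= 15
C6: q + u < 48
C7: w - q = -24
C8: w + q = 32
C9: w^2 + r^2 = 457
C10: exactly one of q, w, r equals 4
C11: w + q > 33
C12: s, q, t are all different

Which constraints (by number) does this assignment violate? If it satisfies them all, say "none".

C1: 2r + 3t = 2(21) + 3(17) = 93, not 95  ✘
C2: r = 21, not > 24; antecedent false, conditional vacuously true  ✔
C3: t = 17, and 17 ≠ 16  ✔
C4: w = 4 is in {4, 8, 7}  ✔
C5: t = 17, not > 20; antecedent false, conditional vacuously true  ✔
C6: q + u = 28 + 17 = 45; 45 < 48  ✔
C7: w - q = 4 - 28 = -24  ✔
C8: w + q = 4 + 28 = 32  ✔
C9: w^2 + r^2 = 4^2 + 21^2 = 16 + 441 = 457  ✔
C10: q=28, w=4, r=21; 1 of them equals 4  ✔
C11: w + q = 4 + 28 = 32; 32 ≤ 33, bound 33 not met  ✘
C12: values 14, 28, 17 are pairwise distinct  ✔

No — constraints 1 and 11 are not satisfied.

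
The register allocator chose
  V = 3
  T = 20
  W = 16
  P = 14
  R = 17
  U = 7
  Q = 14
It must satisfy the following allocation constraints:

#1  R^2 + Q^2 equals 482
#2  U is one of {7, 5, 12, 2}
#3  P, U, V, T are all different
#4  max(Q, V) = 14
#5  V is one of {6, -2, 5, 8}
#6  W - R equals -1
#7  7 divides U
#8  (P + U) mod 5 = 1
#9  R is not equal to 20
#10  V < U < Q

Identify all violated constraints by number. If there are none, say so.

#1 R^2 + Q^2 = 17^2 + 14^2 = 289 + 196 = 485, not 482 — fails.
#2 U = 7 is in {7, 5, 12, 2} — holds.
#3 values 14, 7, 3, 20 are pairwise distinct — holds.
#4 max(14, 3) = 14 — holds.
#5 V = 3 is not in {6, -2, 5, 8} — fails.
#6 W - R = 16 - 17 = -1 — holds.
#7 7 / 7 = 1, so 7 divides 7 — holds.
#8 P + U = 21; 21 mod 5 = 1 — holds.
#9 R = 17, and 17 ≠ 20 — holds.
#10 values 3 < 7 < 14 — holds.

Constraints 1 and 5 are violated.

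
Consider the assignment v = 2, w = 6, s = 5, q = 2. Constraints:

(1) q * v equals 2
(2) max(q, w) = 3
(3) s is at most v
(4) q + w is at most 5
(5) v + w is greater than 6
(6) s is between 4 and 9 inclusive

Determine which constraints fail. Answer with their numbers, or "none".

Constraints 1, 2, 3, 4 are violated.

(1) q * v = 2 * 2 = 4, not 2 — violated.
(2) max(2, 6) = 6, not 3 — violated.
(3) s = 5, v = 2; 5 > 2 (want ≤) — violated.
(4) q + w = 2 + 6 = 8; 8 > 5, bound 5 not met — violated.
(5) v + w = 2 + 6 = 8; 8 > 6 — satisfied.
(6) s = 5 lies in [4, 9] — satisfied.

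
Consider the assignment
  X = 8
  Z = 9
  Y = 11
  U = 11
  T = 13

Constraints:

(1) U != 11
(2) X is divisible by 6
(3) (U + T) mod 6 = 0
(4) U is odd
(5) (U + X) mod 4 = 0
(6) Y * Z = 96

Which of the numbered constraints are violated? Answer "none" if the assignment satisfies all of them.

No — constraints 1, 2, 5, and 6 are not satisfied.

(1) U = 11, but 11 is required to differ  ✘
(2) 8 = 6*1 + 2, so 6 does not divide 8  ✘
(3) U + T = 24; 24 mod 6 = 0  ✔
(4) U = 11 is odd  ✔
(5) U + X = 19; 19 mod 4 = 3, not 0  ✘
(6) Y * Z = 11 * 9 = 99, not 96  ✘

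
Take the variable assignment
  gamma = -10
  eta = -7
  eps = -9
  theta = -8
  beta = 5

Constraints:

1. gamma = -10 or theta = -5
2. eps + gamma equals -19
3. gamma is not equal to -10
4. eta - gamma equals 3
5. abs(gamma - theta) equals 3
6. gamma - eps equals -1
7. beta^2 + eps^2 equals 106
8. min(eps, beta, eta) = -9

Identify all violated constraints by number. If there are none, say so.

1. gamma = -10 = -10 (first disjunct) — holds.
2. eps + gamma = -9 + (-10) = -19 — holds.
3. gamma = -10, but -10 is required to differ — does not hold.
4. eta - gamma = -7 - (-10) = 3 — holds.
5. abs(-10 - (-8)) = 2, not 3 — does not hold.
6. gamma - eps = -10 - (-9) = -1 — holds.
7. beta^2 + eps^2 = 5^2 + (-9)^2 = 25 + 81 = 106 — holds.
8. min(-9, 5, -7) = -9 — holds.

Constraints 3 and 5 do not hold.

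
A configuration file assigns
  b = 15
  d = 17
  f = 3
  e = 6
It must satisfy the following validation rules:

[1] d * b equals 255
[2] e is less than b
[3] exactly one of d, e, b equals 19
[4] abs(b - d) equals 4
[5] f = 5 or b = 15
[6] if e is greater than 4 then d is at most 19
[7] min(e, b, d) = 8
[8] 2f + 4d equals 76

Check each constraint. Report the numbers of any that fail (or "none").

No — constraints 3, 4, 7, 8 are not satisfied.

[1] d * b = 17 * 15 = 255 — holds.
[2] e = 6, b = 15; 6 < 15 — holds.
[3] d=17, e=6, b=15; 0 of them equal 19, not exactly one — fails.
[4] abs(15 - 17) = 2, not 4 — fails.
[5] f = 3 ≠ 5, but b = 15 = 15 (second disjunct) — holds.
[6] e = 6 > 4, so we need d ≤ 19; d = 17 ≤ 19 — holds.
[7] min(6, 15, 17) = 6, not 8 — fails.
[8] 2f + 4d = 2(3) + 4(17) = 74, not 76 — fails.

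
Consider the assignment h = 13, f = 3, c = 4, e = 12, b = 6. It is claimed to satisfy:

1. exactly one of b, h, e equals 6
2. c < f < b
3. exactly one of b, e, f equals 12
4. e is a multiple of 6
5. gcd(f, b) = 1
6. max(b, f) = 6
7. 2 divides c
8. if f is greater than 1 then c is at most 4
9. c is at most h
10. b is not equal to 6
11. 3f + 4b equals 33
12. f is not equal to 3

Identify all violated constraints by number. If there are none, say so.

1. b=6, h=13, e=12; 1 of them equals 6 — holds.
2. values 4, 3, 6; c = 4 is not < f = 3 — fails.
3. b=6, e=12, f=3; 1 of them equals 12 — holds.
4. 12 / 6 = 2, so 6 divides 12 — holds.
5. gcd(3, 6) = 3, not 1 — fails.
6. max(6, 3) = 6 — holds.
7. 4 / 2 = 2, so 2 divides 4 — holds.
8. f = 3 > 1, so we need c ≤ 4; c = 4 ≤ 4 — holds.
9. c = 4, h = 13; 4 ≤ 13 — holds.
10. b = 6, but 6 is required to differ — fails.
11. 3f + 4b = 3(3) + 4(6) = 33 — holds.
12. f = 3, but 3 is required to differ — fails.

Constraints 2, 5, 10, 12 do not hold.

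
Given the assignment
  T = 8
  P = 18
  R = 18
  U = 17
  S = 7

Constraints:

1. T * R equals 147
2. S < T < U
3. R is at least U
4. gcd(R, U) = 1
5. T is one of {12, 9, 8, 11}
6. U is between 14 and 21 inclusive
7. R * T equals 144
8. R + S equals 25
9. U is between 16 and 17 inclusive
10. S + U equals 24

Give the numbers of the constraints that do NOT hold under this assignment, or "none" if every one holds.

1. T * R = 8 * 18 = 144, not 147 — violated.
2. values 7 < 8 < 17 — OK.
3. R = 18, U = 17; 18 ≥ 17 — OK.
4. gcd(18, 17) = 1 — OK.
5. T = 8 is in {12, 9, 8, 11} — OK.
6. U = 17 lies in [14, 21] — OK.
7. R * T = 18 * 8 = 144 — OK.
8. R + S = 18 + 7 = 25 — OK.
9. U = 17 lies in [16, 17] — OK.
10. S + U = 7 + 17 = 24 — OK.

No — constraint 1 is not satisfied.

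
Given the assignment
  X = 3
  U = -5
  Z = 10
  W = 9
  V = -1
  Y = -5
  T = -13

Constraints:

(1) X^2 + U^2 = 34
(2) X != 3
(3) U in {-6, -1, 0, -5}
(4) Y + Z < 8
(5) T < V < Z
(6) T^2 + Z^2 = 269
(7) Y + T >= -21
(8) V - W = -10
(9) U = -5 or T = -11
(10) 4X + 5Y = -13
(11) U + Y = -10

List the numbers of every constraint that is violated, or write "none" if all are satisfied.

Violated: 2.

(1) X^2 + U^2 = 3^2 + (-5)^2 = 9 + 25 = 34 — holds.
(2) X = 3, but 3 is required to differ — fails.
(3) U = -5 is in {-6, -1, 0, -5} — holds.
(4) Y + Z = -5 + 10 = 5; 5 < 8 — holds.
(5) values -13 < -1 < 10 — holds.
(6) T^2 + Z^2 = (-13)^2 + 10^2 = 169 + 100 = 269 — holds.
(7) Y + T = -5 + (-13) = -18; -18 ≥ -21 — holds.
(8) V - W = -1 - 9 = -10 — holds.
(9) U = -5 = -5 (first disjunct) — holds.
(10) 4X + 5Y = 4(3) + 5(-5) = -13 — holds.
(11) U + Y = -5 + (-5) = -10 — holds.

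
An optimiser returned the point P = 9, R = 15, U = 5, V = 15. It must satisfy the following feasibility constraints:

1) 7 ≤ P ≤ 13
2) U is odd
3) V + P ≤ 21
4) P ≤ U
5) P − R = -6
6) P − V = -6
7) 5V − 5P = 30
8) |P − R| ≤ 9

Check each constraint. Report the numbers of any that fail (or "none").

Violated: 3, 4.

1) P = 9 lies in [7, 13]  ✓
2) U = 5 is odd  ✓
3) V + P = 15 + 9 = 24; 24 > 21, bound 21 not met  ✗
4) P = 9, U = 5; 9 > 5 (want ≤)  ✗
5) P − R = 9 − 15 = -6  ✓
6) P − V = 9 − 15 = -6  ✓
7) 5V − 5P = 5(15) − 5(9) = 30  ✓
8) |9 − 15| = 6; 6 ≤ 9  ✓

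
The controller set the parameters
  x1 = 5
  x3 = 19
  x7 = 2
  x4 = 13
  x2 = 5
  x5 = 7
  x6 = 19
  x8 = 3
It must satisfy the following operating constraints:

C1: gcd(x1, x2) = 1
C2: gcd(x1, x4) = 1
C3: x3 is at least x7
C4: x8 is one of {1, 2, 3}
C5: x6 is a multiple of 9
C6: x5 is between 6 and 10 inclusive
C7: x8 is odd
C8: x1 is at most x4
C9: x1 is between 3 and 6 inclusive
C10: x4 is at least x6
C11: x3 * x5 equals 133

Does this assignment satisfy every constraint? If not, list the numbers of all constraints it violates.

No — constraints 1, 5, and 10 are not satisfied.

C1: gcd(5, 5) = 5, not 1  no
C2: gcd(5, 13) = 1  yes
C3: x3 = 19, x7 = 2; 19 ≥ 2  yes
C4: x8 = 3 is in {1, 2, 3}  yes
C5: 19 = 9*2 + 1, so 9 does not divide 19  no
C6: x5 = 7 lies in [6, 10]  yes
C7: x8 = 3 is odd  yes
C8: x1 = 5, x4 = 13; 5 ≤ 13  yes
C9: x1 = 5 lies in [3, 6]  yes
C10: x4 = 13, x6 = 19; 13 < 19 (want ≥)  no
C11: x3 * x5 = 19 * 7 = 133  yes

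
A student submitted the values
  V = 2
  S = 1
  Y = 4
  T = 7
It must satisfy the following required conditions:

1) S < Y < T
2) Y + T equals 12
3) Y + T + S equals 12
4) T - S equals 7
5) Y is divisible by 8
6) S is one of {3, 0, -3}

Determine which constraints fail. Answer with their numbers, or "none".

Violated: 2, 4, 5, 6.

1) values 1 < 4 < 7  yes
2) Y + T = 4 + 7 = 11, not 12  no
3) Y + T + S = 4 + 7 + 1 = 12  yes
4) T - S = 7 - 1 = 6, not 7  no
5) 4 = 8*0 + 4, so 8 does not divide 4  no
6) S = 1 is not in {3, 0, -3}  no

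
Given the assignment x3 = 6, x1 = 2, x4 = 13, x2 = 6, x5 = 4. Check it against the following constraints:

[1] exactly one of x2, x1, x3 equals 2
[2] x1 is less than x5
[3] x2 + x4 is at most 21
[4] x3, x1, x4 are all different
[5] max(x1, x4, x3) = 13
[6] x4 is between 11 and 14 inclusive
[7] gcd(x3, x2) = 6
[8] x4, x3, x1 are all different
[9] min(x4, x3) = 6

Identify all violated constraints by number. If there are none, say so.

[1] x2=6, x1=2, x3=6; 1 of them equals 2 — OK.
[2] x1 = 2, x5 = 4; 2 < 4 — OK.
[3] x2 + x4 = 6 + 13 = 19; 19 ≤ 21 — OK.
[4] values 6, 2, 13 are pairwise distinct — OK.
[5] max(2, 13, 6) = 13 — OK.
[6] x4 = 13 lies in [11, 14] — OK.
[7] gcd(6, 6) = 6 — OK.
[8] values 13, 6, 2 are pairwise distinct — OK.
[9] min(13, 6) = 6 — OK.

Yes — all constraints hold.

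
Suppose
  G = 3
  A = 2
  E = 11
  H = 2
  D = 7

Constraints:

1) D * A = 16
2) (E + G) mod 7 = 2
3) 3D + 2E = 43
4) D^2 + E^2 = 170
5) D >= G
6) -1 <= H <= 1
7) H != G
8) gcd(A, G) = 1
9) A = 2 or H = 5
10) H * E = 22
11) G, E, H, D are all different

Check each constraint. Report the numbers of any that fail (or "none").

The assignment fails constraints 1, 2, and 6.

1) D * A = 7 * 2 = 14, not 16 — violated.
2) E + G = 14; 14 mod 7 = 0, not 2 — violated.
3) 3D + 2E = 3(7) + 2(11) = 43 — satisfied.
4) D^2 + E^2 = 7^2 + 11^2 = 49 + 121 = 170 — satisfied.
5) D = 7, G = 3; 7 ≥ 3 — satisfied.
6) H = 2 is outside [-1, 1] — violated.
7) H = 2, G = 3; distinct — satisfied.
8) gcd(2, 3) = 1 — satisfied.
9) A = 2 = 2 (first disjunct) — satisfied.
10) H * E = 2 * 11 = 22 — satisfied.
11) values 3, 11, 2, 7 are pairwise distinct — satisfied.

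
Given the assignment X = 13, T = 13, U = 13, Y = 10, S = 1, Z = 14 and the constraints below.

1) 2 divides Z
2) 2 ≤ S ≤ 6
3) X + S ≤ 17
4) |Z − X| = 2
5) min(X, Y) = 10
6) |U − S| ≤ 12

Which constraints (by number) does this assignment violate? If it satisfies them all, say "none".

1) 14 / 2 = 7, so 2 divides 14  true
2) S = 1 is outside [2, 6]  false
3) X + S = 13 + 1 = 14; 14 ≤ 17  true
4) |14 − 13| = 1, not 2  false
5) min(13, 10) = 10  true
6) |13 − 1| = 12; 12 ≤ 12  true

The assignment fails constraints 2 and 4.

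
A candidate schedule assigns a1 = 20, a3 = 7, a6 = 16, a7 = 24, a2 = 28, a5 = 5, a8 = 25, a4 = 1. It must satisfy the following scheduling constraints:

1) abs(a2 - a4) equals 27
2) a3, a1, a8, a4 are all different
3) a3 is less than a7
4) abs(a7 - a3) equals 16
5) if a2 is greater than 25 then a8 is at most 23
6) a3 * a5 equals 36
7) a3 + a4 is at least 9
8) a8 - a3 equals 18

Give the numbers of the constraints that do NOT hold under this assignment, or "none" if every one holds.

No — constraints 4, 5, 6, and 7 are not satisfied.

1) abs(28 - 1) = 27  ✓
2) values 7, 20, 25, 1 are pairwise distinct  ✓
3) a3 = 7, a7 = 24; 7 < 24  ✓
4) abs(24 - 7) = 17, not 16  ✗
5) a2 = 28 > 25, so we need a8 ≤ 23; but a8 = 25 > 23  ✗
6) a3 * a5 = 7 * 5 = 35, not 36  ✗
7) a3 + a4 = 7 + 1 = 8; 8 < 9, bound 9 not met  ✗
8) a8 - a3 = 25 - 7 = 18  ✓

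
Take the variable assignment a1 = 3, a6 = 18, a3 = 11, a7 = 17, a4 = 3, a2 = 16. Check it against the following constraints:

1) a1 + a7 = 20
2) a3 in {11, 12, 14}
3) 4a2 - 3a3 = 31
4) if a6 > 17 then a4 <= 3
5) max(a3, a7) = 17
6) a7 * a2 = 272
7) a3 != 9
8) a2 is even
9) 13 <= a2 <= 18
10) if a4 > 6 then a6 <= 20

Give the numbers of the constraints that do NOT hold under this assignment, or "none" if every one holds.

None — every constraint holds.

1) a1 + a7 = 3 + 17 = 20  holds
2) a3 = 11 is in {11, 12, 14}  holds
3) 4a2 - 3a3 = 4(16) - 3(11) = 31  holds
4) a6 = 18 > 17, so we need a4 ≤ 3; a4 = 3 ≤ 3  holds
5) max(11, 17) = 17  holds
6) a7 * a2 = 17 * 16 = 272  holds
7) a3 = 11, and 11 ≠ 9  holds
8) a2 = 16 is even  holds
9) a2 = 16 lies in [13, 18]  holds
10) a4 = 3, not > 6; antecedent false, conditional vacuously true  holds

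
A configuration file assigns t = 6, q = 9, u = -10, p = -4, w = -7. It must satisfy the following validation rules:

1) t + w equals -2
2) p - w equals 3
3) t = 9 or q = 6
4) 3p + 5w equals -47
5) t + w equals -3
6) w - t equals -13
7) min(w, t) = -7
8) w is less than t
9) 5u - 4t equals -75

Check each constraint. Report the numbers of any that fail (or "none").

1) t + w = 6 + (-7) = -1, not -2 — does not hold.
2) p - w = -4 - (-7) = 3 — holds.
3) t = 6 ≠ 9 and q = 9 ≠ 6; both disjuncts false — does not hold.
4) 3p + 5w = 3(-4) + 5(-7) = -47 — holds.
5) t + w = 6 + (-7) = -1, not -3 — does not hold.
6) w - t = -7 - 6 = -13 — holds.
7) min(-7, 6) = -7 — holds.
8) w = -7, t = 6; -7 < 6 — holds.
9) 5u - 4t = 5(-10) - 4(6) = -74, not -75 — does not hold.

Constraints 1, 3, 5, and 9 do not hold.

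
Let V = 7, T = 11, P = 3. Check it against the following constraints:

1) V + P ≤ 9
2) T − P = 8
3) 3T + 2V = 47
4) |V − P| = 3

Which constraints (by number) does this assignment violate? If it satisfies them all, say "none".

No — constraints 1 and 4 are not satisfied.

1) V + P = 7 + 3 = 10; 10 > 9, bound 9 not met — does not hold.
2) T − P = 11 − 3 = 8 — holds.
3) 3T + 2V = 3(11) + 2(7) = 47 — holds.
4) |7 − 3| = 4, not 3 — does not hold.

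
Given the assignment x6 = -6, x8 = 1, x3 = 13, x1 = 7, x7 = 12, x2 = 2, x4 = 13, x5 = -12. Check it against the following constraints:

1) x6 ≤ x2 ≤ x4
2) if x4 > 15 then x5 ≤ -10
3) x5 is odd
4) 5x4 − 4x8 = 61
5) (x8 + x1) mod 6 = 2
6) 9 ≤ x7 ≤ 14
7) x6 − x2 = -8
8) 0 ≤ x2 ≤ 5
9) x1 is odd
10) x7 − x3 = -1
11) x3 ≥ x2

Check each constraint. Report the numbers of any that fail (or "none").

1) values -6 ≤ 2 ≤ 13 — OK.
2) x4 = 13, not > 15; antecedent false, conditional vacuously true — OK.
3) x5 = -12 is even — violated.
4) 5x4 − 4x8 = 5(13) − 4(1) = 61 — OK.
5) x8 + x1 = 8; 8 mod 6 = 2 — OK.
6) x7 = 12 lies in [9, 14] — OK.
7) x6 − x2 = -6 − 2 = -8 — OK.
8) x2 = 2 lies in [0, 5] — OK.
9) x1 = 7 is odd — OK.
10) x7 − x3 = 12 − 13 = -1 — OK.
11) x3 = 13, x2 = 2; 13 ≥ 2 — OK.

No — constraint 3 is not satisfied.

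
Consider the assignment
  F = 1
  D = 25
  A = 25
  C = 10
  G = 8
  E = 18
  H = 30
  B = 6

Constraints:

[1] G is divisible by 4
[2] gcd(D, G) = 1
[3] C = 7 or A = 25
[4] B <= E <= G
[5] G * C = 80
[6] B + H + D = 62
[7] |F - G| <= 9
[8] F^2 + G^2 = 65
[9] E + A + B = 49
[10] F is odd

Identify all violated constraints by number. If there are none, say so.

Violated: 4, 6.

[1] 8 / 4 = 2, so 4 divides 8  yes
[2] gcd(25, 8) = 1  yes
[3] C = 10 ≠ 7, but A = 25 = 25 (second disjunct)  yes
[4] values 6, 18, 8; E = 18 is not <= G = 8  no
[5] G * C = 8 * 10 = 80  yes
[6] B + H + D = 6 + 30 + 25 = 61, not 62  no
[7] |1 - 8| = 7; 7 ≤ 9  yes
[8] F^2 + G^2 = 1^2 + 8^2 = 1 + 64 = 65  yes
[9] E + A + B = 18 + 25 + 6 = 49  yes
[10] F = 1 is odd  yes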